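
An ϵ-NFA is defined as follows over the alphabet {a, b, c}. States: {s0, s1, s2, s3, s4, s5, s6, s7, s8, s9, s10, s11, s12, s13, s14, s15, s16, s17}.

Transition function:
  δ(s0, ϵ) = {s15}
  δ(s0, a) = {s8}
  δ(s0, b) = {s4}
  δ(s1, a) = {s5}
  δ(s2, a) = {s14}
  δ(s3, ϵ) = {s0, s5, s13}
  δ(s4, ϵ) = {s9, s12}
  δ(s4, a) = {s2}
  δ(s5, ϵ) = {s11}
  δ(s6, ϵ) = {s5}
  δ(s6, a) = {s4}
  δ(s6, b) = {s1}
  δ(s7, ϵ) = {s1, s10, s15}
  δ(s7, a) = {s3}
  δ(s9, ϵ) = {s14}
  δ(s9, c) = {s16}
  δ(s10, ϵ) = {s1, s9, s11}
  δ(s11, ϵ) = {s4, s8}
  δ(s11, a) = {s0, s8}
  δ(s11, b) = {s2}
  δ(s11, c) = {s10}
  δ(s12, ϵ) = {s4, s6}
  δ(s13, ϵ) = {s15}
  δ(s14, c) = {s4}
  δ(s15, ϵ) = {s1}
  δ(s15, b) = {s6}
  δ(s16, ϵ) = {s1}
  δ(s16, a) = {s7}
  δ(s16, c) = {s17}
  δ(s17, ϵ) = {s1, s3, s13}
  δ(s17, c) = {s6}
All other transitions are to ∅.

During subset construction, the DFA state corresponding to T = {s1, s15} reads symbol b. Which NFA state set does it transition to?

s15 on b → {s6}.
No b-transition from s1.
Union after reading b: {s6}.
Now take the ϵ-closure:
From s6 via ϵ: add s5.
From s5 via ϵ: add s11.
From s11 via ϵ: add s4, s8.
From s4 via ϵ: add s9, s12.
From s9 via ϵ: add s14.
No new states can be added; the closed set is {s4, s5, s6, s8, s9, s11, s12, s14}.

{s4, s5, s6, s8, s9, s11, s12, s14}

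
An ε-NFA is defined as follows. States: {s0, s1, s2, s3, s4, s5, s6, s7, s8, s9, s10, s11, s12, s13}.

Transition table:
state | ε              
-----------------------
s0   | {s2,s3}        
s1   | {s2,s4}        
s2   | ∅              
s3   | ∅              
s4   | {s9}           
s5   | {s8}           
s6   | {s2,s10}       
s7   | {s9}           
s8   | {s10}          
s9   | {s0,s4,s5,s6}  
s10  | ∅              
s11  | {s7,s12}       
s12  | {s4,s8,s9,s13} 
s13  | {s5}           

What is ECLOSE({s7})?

Start with {s7}.
From s7 via ε: add s9.
From s9 via ε: add s0, s4, s5, s6.
From s0 via ε: add s2, s3.
From s5 via ε: add s8.
From s6 via ε: add s10.
No new states can be added; the closed set is {s0, s2, s3, s4, s5, s6, s7, s8, s9, s10}.

{s0, s2, s3, s4, s5, s6, s7, s8, s9, s10}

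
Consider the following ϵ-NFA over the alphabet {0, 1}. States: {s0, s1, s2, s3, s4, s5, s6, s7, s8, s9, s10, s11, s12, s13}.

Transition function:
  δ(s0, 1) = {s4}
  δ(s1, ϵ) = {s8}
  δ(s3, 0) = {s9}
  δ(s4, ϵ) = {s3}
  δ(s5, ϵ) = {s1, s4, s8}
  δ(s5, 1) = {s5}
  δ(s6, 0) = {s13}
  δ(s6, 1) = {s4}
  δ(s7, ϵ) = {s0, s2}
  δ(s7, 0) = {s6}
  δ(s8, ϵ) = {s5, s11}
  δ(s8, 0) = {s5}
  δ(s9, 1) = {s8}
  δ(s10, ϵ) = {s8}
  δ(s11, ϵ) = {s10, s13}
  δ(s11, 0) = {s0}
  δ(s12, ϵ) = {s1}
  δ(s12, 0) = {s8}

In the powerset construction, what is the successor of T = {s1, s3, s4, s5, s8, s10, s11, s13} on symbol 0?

s3 on 0 → {s9}.
s8 on 0 → {s5}.
s11 on 0 → {s0}.
No 0-transition from s1, s4, s5, s10, s13.
Union after reading 0: {s0, s5, s9}.
Now take the ϵ-closure:
From s5 via ϵ: add s1, s4, s8.
From s4 via ϵ: add s3.
From s8 via ϵ: add s11.
From s11 via ϵ: add s10, s13.
No new states can be added; the closed set is {s0, s1, s3, s4, s5, s8, s9, s10, s11, s13}.

{s0, s1, s3, s4, s5, s8, s9, s10, s11, s13}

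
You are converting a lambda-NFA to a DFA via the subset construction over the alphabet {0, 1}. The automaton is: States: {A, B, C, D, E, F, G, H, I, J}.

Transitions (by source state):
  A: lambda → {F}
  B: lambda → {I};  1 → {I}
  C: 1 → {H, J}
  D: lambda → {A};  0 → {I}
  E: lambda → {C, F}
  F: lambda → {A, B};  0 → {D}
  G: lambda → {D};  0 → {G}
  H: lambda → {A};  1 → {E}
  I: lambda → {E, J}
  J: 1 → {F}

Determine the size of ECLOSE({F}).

7

Start with {F}.
From F via lambda: add A, B.
From B via lambda: add I.
From I via lambda: add E, J.
From E via lambda: add C.
lambda-closure = {A, B, C, E, F, I, J}, which has 7 states.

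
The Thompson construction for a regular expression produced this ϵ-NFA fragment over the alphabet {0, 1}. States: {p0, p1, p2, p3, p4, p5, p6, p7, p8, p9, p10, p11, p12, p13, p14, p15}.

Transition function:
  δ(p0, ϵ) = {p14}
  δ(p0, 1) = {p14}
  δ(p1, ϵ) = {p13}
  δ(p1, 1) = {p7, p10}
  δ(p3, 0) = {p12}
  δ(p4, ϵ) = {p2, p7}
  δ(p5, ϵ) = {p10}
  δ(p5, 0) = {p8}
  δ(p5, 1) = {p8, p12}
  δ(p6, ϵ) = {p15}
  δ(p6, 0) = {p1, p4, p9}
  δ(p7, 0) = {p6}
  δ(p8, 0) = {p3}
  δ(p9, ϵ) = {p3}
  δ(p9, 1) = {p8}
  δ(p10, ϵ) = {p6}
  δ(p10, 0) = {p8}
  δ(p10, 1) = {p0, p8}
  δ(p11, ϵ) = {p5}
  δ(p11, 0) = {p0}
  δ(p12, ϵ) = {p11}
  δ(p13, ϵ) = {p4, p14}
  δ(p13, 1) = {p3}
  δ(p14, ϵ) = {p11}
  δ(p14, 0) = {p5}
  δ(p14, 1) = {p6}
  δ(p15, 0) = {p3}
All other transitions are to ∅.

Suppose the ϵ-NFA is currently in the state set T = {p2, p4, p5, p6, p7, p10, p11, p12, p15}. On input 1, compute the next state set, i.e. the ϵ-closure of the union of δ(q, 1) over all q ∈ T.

{p0, p5, p6, p8, p10, p11, p12, p14, p15}

p5 on 1 → {p8, p12}.
p10 on 1 → {p0, p8}.
No 1-transition from p2, p4, p6, p7, p11, p12, p15.
Union after reading 1: {p0, p8, p12}.
Now take the ϵ-closure:
From p0 via ϵ: add p14.
From p12 via ϵ: add p11.
From p11 via ϵ: add p5.
From p5 via ϵ: add p10.
From p10 via ϵ: add p6.
From p6 via ϵ: add p15.
No new states can be added; the closed set is {p0, p5, p6, p8, p10, p11, p12, p14, p15}.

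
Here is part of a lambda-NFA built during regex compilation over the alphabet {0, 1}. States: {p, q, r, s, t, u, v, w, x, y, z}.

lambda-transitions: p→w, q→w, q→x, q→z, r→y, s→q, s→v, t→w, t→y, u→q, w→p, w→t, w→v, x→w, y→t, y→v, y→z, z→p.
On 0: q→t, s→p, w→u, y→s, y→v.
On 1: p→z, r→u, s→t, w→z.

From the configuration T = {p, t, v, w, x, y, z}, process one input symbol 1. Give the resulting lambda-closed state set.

p on 1 → {z}.
w on 1 → {z}.
No 1-transition from t, v, x, y, z.
Union after reading 1: {z}.
Now take the lambda-closure:
From z via lambda: add p.
From p via lambda: add w.
From w via lambda: add t, v.
From t via lambda: add y.
No new states can be added; the closed set is {p, t, v, w, y, z}.

{p, t, v, w, y, z}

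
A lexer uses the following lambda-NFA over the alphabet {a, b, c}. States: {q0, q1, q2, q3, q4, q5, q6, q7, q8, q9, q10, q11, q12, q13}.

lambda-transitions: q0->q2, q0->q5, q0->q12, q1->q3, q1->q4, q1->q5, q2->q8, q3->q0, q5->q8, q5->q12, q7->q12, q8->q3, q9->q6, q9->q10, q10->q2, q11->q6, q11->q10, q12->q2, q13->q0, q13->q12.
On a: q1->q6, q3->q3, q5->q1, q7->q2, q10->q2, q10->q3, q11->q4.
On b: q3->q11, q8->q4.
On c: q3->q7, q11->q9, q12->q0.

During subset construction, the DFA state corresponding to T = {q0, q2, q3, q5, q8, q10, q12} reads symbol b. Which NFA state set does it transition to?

{q0, q2, q3, q4, q5, q6, q8, q10, q11, q12}

q3 on b → {q11}.
q8 on b → {q4}.
No b-transition from q0, q2, q5, q10, q12.
Union after reading b: {q4, q11}.
Now take the lambda-closure:
From q11 via lambda: add q6, q10.
From q10 via lambda: add q2.
From q2 via lambda: add q8.
From q8 via lambda: add q3.
From q3 via lambda: add q0.
From q0 via lambda: add q5, q12.
No new states can be added; the closed set is {q0, q2, q3, q4, q5, q6, q8, q10, q11, q12}.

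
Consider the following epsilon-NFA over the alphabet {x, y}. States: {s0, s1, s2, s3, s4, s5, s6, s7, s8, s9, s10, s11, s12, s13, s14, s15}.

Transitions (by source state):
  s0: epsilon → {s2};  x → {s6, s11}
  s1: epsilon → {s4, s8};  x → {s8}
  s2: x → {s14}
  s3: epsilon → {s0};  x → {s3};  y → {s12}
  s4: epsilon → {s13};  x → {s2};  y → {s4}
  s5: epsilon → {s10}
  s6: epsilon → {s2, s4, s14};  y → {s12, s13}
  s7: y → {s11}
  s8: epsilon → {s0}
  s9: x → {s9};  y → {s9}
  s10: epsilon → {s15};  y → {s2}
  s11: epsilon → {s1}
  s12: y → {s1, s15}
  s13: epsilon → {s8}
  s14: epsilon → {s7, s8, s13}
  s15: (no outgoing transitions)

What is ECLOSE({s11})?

Start with {s11}.
From s11 via epsilon: add s1.
From s1 via epsilon: add s4, s8.
From s4 via epsilon: add s13.
From s8 via epsilon: add s0.
From s0 via epsilon: add s2.
No new states can be added; the closed set is {s0, s1, s2, s4, s8, s11, s13}.

{s0, s1, s2, s4, s8, s11, s13}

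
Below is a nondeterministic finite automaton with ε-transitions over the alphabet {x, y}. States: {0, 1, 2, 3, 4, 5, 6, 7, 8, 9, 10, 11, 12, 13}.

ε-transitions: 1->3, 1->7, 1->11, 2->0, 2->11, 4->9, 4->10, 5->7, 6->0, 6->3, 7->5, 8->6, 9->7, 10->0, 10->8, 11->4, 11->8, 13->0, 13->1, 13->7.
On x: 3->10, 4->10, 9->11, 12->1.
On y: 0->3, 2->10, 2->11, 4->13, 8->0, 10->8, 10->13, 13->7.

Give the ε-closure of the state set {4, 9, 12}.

{0, 3, 4, 5, 6, 7, 8, 9, 10, 12}

Start with {4, 9, 12}.
From 4 via ε: add 10.
From 9 via ε: add 7.
From 7 via ε: add 5.
From 10 via ε: add 0, 8.
From 8 via ε: add 6.
From 6 via ε: add 3.
No new states can be added; the closed set is {0, 3, 4, 5, 6, 7, 8, 9, 10, 12}.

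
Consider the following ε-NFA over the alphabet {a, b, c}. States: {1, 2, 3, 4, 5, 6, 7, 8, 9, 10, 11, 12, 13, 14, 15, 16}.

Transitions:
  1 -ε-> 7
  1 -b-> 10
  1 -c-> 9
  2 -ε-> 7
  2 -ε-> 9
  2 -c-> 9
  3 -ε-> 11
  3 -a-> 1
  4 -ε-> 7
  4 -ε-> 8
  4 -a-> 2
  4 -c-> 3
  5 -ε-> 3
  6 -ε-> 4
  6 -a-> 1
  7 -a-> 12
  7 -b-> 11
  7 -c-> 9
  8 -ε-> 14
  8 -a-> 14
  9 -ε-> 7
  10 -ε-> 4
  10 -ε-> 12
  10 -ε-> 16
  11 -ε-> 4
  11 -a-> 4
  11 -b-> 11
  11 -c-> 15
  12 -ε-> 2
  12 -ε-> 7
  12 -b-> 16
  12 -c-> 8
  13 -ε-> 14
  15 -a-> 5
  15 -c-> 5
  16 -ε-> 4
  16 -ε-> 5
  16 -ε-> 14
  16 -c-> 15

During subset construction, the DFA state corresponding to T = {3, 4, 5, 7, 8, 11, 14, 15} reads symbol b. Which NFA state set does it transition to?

7 on b → {11}.
11 on b → {11}.
No b-transition from 3, 4, 5, 8, 14, 15.
Union after reading b: {11}.
Now take the ε-closure:
From 11 via ε: add 4.
From 4 via ε: add 7, 8.
From 8 via ε: add 14.
No new states can be added; the closed set is {4, 7, 8, 11, 14}.

{4, 7, 8, 11, 14}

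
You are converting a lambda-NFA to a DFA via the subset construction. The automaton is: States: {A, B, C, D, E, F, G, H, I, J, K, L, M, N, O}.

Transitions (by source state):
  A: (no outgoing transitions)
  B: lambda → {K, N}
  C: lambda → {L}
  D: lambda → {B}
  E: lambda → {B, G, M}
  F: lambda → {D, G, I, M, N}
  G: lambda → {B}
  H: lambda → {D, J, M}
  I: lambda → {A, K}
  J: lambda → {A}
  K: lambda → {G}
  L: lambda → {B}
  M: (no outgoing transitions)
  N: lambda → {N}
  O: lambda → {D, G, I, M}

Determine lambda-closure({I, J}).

{A, B, G, I, J, K, N}

Start with {I, J}.
From I via lambda: add A, K.
From K via lambda: add G.
From G via lambda: add B.
From B via lambda: add N.
No new states can be added; the closed set is {A, B, G, I, J, K, N}.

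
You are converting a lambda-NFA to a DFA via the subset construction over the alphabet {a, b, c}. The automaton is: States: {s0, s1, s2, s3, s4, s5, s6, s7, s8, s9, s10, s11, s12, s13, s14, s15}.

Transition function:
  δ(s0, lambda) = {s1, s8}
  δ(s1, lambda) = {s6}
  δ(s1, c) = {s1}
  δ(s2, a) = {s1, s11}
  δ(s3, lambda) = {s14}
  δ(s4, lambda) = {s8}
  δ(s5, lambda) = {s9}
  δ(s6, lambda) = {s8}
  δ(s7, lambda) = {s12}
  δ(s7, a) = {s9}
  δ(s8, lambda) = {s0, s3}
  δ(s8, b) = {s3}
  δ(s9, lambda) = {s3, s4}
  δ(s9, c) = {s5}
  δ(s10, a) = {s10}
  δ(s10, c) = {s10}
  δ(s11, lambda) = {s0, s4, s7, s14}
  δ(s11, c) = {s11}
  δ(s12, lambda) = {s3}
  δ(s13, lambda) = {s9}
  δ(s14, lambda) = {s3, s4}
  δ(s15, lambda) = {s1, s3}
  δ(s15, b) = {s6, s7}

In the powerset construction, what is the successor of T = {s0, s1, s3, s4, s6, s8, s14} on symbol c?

{s0, s1, s3, s4, s6, s8, s14}

s1 on c → {s1}.
No c-transition from s0, s3, s4, s6, s8, s14.
Union after reading c: {s1}.
Now take the lambda-closure:
From s1 via lambda: add s6.
From s6 via lambda: add s8.
From s8 via lambda: add s0, s3.
From s3 via lambda: add s14.
From s14 via lambda: add s4.
No new states can be added; the closed set is {s0, s1, s3, s4, s6, s8, s14}.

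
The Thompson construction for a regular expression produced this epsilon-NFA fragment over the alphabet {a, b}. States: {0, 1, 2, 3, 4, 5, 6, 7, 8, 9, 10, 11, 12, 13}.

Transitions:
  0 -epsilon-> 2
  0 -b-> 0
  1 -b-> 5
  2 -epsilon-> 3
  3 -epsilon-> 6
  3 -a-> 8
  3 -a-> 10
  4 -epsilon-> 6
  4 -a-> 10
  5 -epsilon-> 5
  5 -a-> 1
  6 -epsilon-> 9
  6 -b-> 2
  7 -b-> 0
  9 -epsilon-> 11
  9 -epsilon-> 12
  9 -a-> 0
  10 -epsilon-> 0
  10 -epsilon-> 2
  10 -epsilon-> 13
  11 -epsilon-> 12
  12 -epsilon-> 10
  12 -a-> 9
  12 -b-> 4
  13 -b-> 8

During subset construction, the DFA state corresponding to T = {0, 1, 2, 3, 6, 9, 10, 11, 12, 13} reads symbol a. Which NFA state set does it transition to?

3 on a → {8, 10}.
9 on a → {0}.
12 on a → {9}.
No a-transition from 0, 1, 2, 6, 10, 11, 13.
Union after reading a: {0, 8, 9, 10}.
Now take the epsilon-closure:
From 0 via epsilon: add 2.
From 9 via epsilon: add 11, 12.
From 10 via epsilon: add 13.
From 2 via epsilon: add 3.
From 3 via epsilon: add 6.
No new states can be added; the closed set is {0, 2, 3, 6, 8, 9, 10, 11, 12, 13}.

{0, 2, 3, 6, 8, 9, 10, 11, 12, 13}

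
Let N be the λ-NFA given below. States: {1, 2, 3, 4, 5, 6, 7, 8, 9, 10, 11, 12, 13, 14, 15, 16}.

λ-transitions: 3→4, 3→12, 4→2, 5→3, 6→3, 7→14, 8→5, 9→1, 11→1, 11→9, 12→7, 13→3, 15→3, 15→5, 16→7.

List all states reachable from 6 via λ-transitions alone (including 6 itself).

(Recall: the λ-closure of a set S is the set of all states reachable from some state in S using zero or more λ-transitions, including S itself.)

Start with {6}.
From 6 via λ: add 3.
From 3 via λ: add 4, 12.
From 4 via λ: add 2.
From 12 via λ: add 7.
From 7 via λ: add 14.
No new states can be added; the closed set is {2, 3, 4, 6, 7, 12, 14}.

{2, 3, 4, 6, 7, 12, 14}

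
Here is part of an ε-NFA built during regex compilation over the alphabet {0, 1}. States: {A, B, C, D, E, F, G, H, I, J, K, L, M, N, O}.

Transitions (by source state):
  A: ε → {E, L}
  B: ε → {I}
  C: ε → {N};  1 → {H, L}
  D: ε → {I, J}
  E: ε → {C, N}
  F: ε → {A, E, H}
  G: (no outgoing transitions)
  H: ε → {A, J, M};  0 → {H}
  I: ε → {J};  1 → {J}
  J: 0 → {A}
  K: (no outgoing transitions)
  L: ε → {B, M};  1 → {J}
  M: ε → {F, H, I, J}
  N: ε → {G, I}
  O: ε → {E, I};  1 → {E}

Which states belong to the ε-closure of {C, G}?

Start with {C, G}.
From C via ε: add N.
From N via ε: add I.
From I via ε: add J.
No new states can be added; the closed set is {C, G, I, J, N}.

{C, G, I, J, N}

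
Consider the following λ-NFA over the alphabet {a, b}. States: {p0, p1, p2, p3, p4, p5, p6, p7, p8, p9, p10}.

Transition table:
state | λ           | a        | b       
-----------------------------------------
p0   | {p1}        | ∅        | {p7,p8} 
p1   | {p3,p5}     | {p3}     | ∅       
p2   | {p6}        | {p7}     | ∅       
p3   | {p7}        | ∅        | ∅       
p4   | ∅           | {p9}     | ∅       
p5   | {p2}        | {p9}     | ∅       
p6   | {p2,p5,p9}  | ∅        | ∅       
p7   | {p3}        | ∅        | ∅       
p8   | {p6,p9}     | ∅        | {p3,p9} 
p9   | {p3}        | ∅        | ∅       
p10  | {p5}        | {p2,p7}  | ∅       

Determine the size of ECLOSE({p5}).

Start with {p5}.
From p5 via λ: add p2.
From p2 via λ: add p6.
From p6 via λ: add p9.
From p9 via λ: add p3.
From p3 via λ: add p7.
λ-closure = {p2, p3, p5, p6, p7, p9}, which has 6 states.

6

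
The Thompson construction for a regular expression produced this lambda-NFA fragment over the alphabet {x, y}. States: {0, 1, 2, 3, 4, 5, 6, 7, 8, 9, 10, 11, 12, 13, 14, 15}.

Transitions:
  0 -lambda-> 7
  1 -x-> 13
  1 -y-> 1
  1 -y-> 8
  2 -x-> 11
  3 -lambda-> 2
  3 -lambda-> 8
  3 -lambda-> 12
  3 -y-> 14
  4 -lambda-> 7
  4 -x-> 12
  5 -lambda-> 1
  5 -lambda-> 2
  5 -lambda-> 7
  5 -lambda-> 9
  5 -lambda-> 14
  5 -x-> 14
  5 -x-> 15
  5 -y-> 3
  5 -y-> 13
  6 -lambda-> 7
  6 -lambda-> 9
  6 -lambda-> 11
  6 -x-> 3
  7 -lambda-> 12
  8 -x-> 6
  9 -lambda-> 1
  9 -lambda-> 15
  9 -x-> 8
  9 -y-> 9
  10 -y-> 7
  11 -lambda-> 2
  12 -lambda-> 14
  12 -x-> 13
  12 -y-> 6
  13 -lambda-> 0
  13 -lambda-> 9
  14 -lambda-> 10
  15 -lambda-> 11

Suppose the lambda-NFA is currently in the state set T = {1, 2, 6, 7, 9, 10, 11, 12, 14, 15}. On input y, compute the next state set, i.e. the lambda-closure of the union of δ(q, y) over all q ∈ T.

1 on y → {1, 8}.
9 on y → {9}.
10 on y → {7}.
12 on y → {6}.
No y-transition from 2, 6, 7, 11, 14, 15.
Union after reading y: {1, 6, 7, 8, 9}.
Now take the lambda-closure:
From 6 via lambda: add 11.
From 7 via lambda: add 12.
From 9 via lambda: add 15.
From 11 via lambda: add 2.
From 12 via lambda: add 14.
From 14 via lambda: add 10.
No new states can be added; the closed set is {1, 2, 6, 7, 8, 9, 10, 11, 12, 14, 15}.

{1, 2, 6, 7, 8, 9, 10, 11, 12, 14, 15}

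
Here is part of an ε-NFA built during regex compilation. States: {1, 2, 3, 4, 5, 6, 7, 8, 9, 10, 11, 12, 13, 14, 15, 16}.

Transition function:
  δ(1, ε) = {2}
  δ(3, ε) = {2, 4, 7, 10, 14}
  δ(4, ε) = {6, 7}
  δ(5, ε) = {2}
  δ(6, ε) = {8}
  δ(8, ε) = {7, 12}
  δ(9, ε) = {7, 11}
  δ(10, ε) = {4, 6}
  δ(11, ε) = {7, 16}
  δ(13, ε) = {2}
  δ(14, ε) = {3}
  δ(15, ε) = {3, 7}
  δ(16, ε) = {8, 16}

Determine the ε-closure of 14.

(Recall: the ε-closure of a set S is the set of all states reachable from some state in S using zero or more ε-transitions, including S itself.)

{2, 3, 4, 6, 7, 8, 10, 12, 14}

Start with {14}.
From 14 via ε: add 3.
From 3 via ε: add 2, 4, 7, 10.
From 4 via ε: add 6.
From 6 via ε: add 8.
From 8 via ε: add 12.
No new states can be added; the closed set is {2, 3, 4, 6, 7, 8, 10, 12, 14}.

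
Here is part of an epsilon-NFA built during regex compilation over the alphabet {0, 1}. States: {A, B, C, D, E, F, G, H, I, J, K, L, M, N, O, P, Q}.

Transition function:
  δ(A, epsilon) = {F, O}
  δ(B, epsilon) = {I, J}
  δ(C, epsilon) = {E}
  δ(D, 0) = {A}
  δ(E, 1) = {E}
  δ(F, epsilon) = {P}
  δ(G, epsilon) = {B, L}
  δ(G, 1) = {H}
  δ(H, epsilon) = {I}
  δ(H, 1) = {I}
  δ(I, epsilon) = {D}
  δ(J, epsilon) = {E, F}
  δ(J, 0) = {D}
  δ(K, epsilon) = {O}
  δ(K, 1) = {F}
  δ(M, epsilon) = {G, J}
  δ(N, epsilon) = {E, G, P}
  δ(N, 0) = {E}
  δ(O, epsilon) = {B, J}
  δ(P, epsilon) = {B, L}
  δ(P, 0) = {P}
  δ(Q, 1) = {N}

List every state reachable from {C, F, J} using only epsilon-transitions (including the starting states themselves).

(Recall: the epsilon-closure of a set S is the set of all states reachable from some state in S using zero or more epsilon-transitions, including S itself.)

{B, C, D, E, F, I, J, L, P}

Start with {C, F, J}.
From C via epsilon: add E.
From F via epsilon: add P.
From P via epsilon: add B, L.
From B via epsilon: add I.
From I via epsilon: add D.
No new states can be added; the closed set is {B, C, D, E, F, I, J, L, P}.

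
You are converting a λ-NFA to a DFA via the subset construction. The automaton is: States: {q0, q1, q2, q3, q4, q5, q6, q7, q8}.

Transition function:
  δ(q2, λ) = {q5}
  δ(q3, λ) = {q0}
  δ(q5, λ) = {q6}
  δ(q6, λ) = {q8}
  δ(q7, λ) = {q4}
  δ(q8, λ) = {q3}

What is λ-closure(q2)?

{q0, q2, q3, q5, q6, q8}

Start with {q2}.
From q2 via λ: add q5.
From q5 via λ: add q6.
From q6 via λ: add q8.
From q8 via λ: add q3.
From q3 via λ: add q0.
No new states can be added; the closed set is {q0, q2, q3, q5, q6, q8}.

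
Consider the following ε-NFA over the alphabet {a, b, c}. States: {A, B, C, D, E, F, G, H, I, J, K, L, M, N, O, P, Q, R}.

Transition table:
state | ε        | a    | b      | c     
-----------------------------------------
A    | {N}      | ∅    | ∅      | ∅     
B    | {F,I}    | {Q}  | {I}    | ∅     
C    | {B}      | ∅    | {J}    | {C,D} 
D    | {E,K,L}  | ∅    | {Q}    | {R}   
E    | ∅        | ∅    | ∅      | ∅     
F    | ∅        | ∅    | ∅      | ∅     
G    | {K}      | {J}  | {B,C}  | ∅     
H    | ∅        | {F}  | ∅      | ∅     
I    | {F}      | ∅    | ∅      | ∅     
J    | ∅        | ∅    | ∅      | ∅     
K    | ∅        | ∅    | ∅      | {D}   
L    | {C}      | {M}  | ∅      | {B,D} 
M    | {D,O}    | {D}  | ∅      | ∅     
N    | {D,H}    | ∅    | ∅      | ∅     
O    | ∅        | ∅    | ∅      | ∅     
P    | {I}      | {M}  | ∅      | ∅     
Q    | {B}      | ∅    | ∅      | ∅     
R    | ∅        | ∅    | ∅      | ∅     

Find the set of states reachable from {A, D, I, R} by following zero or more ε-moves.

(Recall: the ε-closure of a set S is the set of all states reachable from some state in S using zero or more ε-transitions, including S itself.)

{A, B, C, D, E, F, H, I, K, L, N, R}

Start with {A, D, I, R}.
From A via ε: add N.
From D via ε: add E, K, L.
From I via ε: add F.
From L via ε: add C.
From N via ε: add H.
From C via ε: add B.
No new states can be added; the closed set is {A, B, C, D, E, F, H, I, K, L, N, R}.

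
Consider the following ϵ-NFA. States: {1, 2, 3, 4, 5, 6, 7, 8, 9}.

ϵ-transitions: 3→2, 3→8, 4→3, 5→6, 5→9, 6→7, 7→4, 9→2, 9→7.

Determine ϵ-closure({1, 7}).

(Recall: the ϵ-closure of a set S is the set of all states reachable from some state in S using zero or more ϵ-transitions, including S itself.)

Start with {1, 7}.
From 7 via ϵ: add 4.
From 4 via ϵ: add 3.
From 3 via ϵ: add 2, 8.
No new states can be added; the closed set is {1, 2, 3, 4, 7, 8}.

{1, 2, 3, 4, 7, 8}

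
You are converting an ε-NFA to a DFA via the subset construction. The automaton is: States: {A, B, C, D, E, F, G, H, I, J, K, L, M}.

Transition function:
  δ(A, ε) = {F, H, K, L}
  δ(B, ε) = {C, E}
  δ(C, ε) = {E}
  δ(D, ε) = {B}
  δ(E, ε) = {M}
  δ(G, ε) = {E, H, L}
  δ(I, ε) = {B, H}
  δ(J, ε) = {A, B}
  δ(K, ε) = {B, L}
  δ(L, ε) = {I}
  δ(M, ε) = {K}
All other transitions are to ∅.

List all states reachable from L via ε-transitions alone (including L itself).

{B, C, E, H, I, K, L, M}

Start with {L}.
From L via ε: add I.
From I via ε: add B, H.
From B via ε: add C, E.
From E via ε: add M.
From M via ε: add K.
No new states can be added; the closed set is {B, C, E, H, I, K, L, M}.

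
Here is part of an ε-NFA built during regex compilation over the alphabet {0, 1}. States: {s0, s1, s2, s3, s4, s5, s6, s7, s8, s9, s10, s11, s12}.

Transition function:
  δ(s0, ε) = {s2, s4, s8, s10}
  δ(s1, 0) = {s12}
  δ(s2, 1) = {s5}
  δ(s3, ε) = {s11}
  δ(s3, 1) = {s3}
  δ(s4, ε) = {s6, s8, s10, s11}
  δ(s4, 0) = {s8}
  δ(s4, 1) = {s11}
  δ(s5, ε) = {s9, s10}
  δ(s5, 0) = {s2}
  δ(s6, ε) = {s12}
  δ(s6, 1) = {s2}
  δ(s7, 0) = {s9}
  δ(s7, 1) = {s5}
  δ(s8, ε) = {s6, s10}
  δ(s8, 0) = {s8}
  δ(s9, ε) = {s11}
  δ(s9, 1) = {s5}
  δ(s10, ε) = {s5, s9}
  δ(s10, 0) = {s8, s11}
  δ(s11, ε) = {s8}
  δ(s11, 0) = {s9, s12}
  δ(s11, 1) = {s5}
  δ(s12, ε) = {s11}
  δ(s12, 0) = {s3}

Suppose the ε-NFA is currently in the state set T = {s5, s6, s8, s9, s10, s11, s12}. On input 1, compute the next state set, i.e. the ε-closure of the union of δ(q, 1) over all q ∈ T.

{s2, s5, s6, s8, s9, s10, s11, s12}

s6 on 1 → {s2}.
s9 on 1 → {s5}.
s11 on 1 → {s5}.
No 1-transition from s5, s8, s10, s12.
Union after reading 1: {s2, s5}.
Now take the ε-closure:
From s5 via ε: add s9, s10.
From s9 via ε: add s11.
From s11 via ε: add s8.
From s8 via ε: add s6.
From s6 via ε: add s12.
No new states can be added; the closed set is {s2, s5, s6, s8, s9, s10, s11, s12}.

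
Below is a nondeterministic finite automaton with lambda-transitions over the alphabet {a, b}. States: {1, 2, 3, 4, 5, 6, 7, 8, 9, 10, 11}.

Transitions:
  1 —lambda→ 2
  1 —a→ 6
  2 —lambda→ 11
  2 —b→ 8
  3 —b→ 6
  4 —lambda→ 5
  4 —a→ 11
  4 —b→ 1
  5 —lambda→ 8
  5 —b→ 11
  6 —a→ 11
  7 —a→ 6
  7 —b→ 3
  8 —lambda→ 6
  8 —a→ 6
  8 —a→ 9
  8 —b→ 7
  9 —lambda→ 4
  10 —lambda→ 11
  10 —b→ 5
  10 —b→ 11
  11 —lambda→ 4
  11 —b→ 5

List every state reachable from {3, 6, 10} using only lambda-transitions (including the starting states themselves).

{3, 4, 5, 6, 8, 10, 11}

Start with {3, 6, 10}.
From 10 via lambda: add 11.
From 11 via lambda: add 4.
From 4 via lambda: add 5.
From 5 via lambda: add 8.
No new states can be added; the closed set is {3, 4, 5, 6, 8, 10, 11}.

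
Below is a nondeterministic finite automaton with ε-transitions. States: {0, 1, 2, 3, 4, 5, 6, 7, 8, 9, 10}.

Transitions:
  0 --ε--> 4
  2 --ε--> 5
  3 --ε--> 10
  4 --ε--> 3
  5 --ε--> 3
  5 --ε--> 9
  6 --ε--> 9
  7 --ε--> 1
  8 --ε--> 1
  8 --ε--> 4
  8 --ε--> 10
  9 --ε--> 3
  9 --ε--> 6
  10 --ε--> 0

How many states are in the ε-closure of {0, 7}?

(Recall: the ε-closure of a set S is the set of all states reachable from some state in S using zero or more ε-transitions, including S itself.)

Start with {0, 7}.
From 0 via ε: add 4.
From 7 via ε: add 1.
From 4 via ε: add 3.
From 3 via ε: add 10.
ε-closure = {0, 1, 3, 4, 7, 10}, which has 6 states.

6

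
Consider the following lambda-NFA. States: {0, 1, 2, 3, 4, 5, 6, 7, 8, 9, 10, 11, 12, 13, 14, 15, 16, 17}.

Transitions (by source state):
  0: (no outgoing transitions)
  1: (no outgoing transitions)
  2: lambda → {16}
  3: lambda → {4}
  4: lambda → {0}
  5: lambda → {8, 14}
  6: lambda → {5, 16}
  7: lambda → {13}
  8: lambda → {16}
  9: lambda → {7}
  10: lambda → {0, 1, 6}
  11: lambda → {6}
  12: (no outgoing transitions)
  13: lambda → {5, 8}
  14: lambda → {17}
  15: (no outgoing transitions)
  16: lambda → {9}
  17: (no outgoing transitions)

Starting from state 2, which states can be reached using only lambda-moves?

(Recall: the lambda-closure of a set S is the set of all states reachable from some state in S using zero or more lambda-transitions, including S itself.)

Start with {2}.
From 2 via lambda: add 16.
From 16 via lambda: add 9.
From 9 via lambda: add 7.
From 7 via lambda: add 13.
From 13 via lambda: add 5, 8.
From 5 via lambda: add 14.
From 14 via lambda: add 17.
No new states can be added; the closed set is {2, 5, 7, 8, 9, 13, 14, 16, 17}.

{2, 5, 7, 8, 9, 13, 14, 16, 17}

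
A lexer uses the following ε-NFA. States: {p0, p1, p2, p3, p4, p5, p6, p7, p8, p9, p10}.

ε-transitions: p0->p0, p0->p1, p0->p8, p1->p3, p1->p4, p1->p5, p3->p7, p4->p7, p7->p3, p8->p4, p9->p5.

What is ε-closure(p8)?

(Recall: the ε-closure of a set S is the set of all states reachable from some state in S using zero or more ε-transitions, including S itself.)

{p3, p4, p7, p8}

Start with {p8}.
From p8 via ε: add p4.
From p4 via ε: add p7.
From p7 via ε: add p3.
No new states can be added; the closed set is {p3, p4, p7, p8}.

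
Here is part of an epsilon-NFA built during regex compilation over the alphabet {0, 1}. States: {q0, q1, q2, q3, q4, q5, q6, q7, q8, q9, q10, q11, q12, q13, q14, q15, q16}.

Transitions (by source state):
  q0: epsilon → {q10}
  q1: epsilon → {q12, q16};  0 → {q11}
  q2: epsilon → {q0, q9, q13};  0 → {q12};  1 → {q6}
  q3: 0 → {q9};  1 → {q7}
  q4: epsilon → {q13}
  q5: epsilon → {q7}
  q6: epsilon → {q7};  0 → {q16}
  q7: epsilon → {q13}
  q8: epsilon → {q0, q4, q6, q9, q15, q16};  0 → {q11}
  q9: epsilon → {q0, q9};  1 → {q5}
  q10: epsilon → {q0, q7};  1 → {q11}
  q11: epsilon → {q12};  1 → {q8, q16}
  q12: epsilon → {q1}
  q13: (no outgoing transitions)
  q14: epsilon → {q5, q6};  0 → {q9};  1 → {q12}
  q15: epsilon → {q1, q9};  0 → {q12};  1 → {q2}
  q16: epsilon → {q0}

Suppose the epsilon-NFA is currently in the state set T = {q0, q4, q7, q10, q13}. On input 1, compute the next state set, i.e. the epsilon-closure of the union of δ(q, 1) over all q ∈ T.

{q0, q1, q7, q10, q11, q12, q13, q16}

q10 on 1 → {q11}.
No 1-transition from q0, q4, q7, q13.
Union after reading 1: {q11}.
Now take the epsilon-closure:
From q11 via epsilon: add q12.
From q12 via epsilon: add q1.
From q1 via epsilon: add q16.
From q16 via epsilon: add q0.
From q0 via epsilon: add q10.
From q10 via epsilon: add q7.
From q7 via epsilon: add q13.
No new states can be added; the closed set is {q0, q1, q7, q10, q11, q12, q13, q16}.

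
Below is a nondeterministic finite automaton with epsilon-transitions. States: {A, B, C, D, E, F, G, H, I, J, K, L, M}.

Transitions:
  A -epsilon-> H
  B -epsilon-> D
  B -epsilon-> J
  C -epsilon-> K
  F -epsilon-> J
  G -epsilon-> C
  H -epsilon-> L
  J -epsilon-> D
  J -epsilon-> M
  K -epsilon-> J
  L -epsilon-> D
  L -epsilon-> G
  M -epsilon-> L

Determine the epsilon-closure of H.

{C, D, G, H, J, K, L, M}

Start with {H}.
From H via epsilon: add L.
From L via epsilon: add D, G.
From G via epsilon: add C.
From C via epsilon: add K.
From K via epsilon: add J.
From J via epsilon: add M.
No new states can be added; the closed set is {C, D, G, H, J, K, L, M}.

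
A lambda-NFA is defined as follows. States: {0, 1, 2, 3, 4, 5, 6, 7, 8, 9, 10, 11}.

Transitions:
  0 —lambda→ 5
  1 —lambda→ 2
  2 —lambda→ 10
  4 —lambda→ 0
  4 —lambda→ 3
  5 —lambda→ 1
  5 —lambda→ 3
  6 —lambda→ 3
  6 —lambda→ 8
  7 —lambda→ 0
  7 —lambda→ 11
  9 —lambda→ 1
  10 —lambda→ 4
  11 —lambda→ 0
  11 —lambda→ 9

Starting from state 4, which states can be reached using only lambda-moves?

Start with {4}.
From 4 via lambda: add 0, 3.
From 0 via lambda: add 5.
From 5 via lambda: add 1.
From 1 via lambda: add 2.
From 2 via lambda: add 10.
No new states can be added; the closed set is {0, 1, 2, 3, 4, 5, 10}.

{0, 1, 2, 3, 4, 5, 10}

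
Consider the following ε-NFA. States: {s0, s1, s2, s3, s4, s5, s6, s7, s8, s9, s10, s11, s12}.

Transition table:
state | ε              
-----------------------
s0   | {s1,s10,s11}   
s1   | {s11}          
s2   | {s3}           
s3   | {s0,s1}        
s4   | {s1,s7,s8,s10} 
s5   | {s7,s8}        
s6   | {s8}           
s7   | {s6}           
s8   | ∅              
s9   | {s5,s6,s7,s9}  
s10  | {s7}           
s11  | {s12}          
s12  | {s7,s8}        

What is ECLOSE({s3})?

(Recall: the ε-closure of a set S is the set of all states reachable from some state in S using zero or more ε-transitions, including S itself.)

Start with {s3}.
From s3 via ε: add s0, s1.
From s0 via ε: add s10, s11.
From s10 via ε: add s7.
From s11 via ε: add s12.
From s7 via ε: add s6.
From s12 via ε: add s8.
No new states can be added; the closed set is {s0, s1, s3, s6, s7, s8, s10, s11, s12}.

{s0, s1, s3, s6, s7, s8, s10, s11, s12}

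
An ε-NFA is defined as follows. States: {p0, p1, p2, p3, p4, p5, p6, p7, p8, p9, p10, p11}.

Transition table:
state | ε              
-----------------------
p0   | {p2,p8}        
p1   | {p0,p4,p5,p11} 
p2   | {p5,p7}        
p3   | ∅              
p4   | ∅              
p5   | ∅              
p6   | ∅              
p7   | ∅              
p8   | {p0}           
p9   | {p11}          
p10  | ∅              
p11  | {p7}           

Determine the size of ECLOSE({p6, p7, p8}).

6

Start with {p6, p7, p8}.
From p8 via ε: add p0.
From p0 via ε: add p2.
From p2 via ε: add p5.
ε-closure = {p0, p2, p5, p6, p7, p8}, which has 6 states.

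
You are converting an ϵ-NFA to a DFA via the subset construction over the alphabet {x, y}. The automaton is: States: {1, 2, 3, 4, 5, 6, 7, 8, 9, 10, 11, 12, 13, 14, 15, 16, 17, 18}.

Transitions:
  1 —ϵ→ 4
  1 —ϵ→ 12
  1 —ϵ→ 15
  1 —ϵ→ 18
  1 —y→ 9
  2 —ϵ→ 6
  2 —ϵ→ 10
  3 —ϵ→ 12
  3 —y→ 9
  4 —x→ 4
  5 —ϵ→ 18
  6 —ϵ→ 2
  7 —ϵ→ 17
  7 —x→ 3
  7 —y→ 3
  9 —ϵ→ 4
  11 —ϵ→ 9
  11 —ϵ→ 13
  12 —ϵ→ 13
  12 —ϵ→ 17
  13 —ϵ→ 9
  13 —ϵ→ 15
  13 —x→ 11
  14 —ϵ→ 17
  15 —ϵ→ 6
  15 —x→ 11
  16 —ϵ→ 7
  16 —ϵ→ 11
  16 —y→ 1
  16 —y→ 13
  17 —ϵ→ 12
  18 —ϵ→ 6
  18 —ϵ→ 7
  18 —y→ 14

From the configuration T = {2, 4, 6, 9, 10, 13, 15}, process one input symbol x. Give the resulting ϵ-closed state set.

4 on x → {4}.
13 on x → {11}.
15 on x → {11}.
No x-transition from 2, 6, 9, 10.
Union after reading x: {4, 11}.
Now take the ϵ-closure:
From 11 via ϵ: add 9, 13.
From 13 via ϵ: add 15.
From 15 via ϵ: add 6.
From 6 via ϵ: add 2.
From 2 via ϵ: add 10.
No new states can be added; the closed set is {2, 4, 6, 9, 10, 11, 13, 15}.

{2, 4, 6, 9, 10, 11, 13, 15}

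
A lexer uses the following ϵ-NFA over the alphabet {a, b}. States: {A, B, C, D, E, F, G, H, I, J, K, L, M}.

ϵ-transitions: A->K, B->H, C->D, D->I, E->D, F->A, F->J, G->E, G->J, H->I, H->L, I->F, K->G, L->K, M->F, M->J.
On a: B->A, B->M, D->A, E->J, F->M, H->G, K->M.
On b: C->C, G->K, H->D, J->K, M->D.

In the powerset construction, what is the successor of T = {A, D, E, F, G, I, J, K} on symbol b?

{A, D, E, F, G, I, J, K}

G on b → {K}.
J on b → {K}.
No b-transition from A, D, E, F, I, K.
Union after reading b: {K}.
Now take the ϵ-closure:
From K via ϵ: add G.
From G via ϵ: add E, J.
From E via ϵ: add D.
From D via ϵ: add I.
From I via ϵ: add F.
From F via ϵ: add A.
No new states can be added; the closed set is {A, D, E, F, G, I, J, K}.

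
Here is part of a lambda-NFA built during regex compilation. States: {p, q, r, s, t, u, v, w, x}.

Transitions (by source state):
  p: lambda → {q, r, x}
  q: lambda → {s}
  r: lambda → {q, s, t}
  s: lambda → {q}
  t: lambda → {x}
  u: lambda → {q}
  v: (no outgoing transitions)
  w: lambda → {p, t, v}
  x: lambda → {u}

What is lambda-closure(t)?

Start with {t}.
From t via lambda: add x.
From x via lambda: add u.
From u via lambda: add q.
From q via lambda: add s.
No new states can be added; the closed set is {q, s, t, u, x}.

{q, s, t, u, x}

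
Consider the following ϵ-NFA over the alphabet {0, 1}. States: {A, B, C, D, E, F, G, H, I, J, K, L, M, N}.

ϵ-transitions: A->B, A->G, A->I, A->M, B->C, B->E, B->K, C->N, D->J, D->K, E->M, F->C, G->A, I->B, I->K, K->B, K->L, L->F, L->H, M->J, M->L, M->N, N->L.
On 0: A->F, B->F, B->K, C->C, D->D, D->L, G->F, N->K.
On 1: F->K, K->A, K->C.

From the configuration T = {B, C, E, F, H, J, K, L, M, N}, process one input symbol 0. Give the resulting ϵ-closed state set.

{B, C, E, F, H, J, K, L, M, N}

B on 0 → {F, K}.
C on 0 → {C}.
N on 0 → {K}.
No 0-transition from E, F, H, J, K, L, M.
Union after reading 0: {C, F, K}.
Now take the ϵ-closure:
From C via ϵ: add N.
From K via ϵ: add B, L.
From B via ϵ: add E.
From L via ϵ: add H.
From E via ϵ: add M.
From M via ϵ: add J.
No new states can be added; the closed set is {B, C, E, F, H, J, K, L, M, N}.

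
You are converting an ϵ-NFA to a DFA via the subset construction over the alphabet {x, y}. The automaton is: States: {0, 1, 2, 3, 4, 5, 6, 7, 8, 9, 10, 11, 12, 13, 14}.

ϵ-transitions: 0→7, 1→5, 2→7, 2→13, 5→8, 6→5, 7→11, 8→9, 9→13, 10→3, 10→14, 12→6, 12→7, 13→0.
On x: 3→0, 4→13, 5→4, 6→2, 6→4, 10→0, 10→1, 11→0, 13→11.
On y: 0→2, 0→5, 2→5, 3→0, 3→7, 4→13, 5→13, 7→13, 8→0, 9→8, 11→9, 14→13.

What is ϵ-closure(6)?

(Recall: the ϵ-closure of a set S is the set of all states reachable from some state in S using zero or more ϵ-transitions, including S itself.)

Start with {6}.
From 6 via ϵ: add 5.
From 5 via ϵ: add 8.
From 8 via ϵ: add 9.
From 9 via ϵ: add 13.
From 13 via ϵ: add 0.
From 0 via ϵ: add 7.
From 7 via ϵ: add 11.
No new states can be added; the closed set is {0, 5, 6, 7, 8, 9, 11, 13}.

{0, 5, 6, 7, 8, 9, 11, 13}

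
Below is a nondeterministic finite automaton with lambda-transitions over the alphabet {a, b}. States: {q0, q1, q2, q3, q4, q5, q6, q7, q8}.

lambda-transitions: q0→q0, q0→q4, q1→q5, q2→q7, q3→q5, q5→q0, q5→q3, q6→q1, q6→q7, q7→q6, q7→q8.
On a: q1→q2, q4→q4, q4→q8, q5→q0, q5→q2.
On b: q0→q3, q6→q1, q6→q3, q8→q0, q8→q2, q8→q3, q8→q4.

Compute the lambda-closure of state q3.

{q0, q3, q4, q5}

Start with {q3}.
From q3 via lambda: add q5.
From q5 via lambda: add q0.
From q0 via lambda: add q4.
No new states can be added; the closed set is {q0, q3, q4, q5}.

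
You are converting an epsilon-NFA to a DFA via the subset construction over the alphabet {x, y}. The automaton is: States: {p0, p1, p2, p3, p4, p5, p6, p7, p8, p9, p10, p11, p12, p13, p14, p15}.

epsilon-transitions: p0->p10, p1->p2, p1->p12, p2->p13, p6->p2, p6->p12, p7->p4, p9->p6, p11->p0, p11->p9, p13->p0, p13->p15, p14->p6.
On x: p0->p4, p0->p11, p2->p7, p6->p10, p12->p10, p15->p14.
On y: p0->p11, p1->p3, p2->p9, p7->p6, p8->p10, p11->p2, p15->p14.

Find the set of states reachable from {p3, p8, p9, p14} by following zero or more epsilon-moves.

{p0, p2, p3, p6, p8, p9, p10, p12, p13, p14, p15}

Start with {p3, p8, p9, p14}.
From p9 via epsilon: add p6.
From p6 via epsilon: add p2, p12.
From p2 via epsilon: add p13.
From p13 via epsilon: add p0, p15.
From p0 via epsilon: add p10.
No new states can be added; the closed set is {p0, p2, p3, p6, p8, p9, p10, p12, p13, p14, p15}.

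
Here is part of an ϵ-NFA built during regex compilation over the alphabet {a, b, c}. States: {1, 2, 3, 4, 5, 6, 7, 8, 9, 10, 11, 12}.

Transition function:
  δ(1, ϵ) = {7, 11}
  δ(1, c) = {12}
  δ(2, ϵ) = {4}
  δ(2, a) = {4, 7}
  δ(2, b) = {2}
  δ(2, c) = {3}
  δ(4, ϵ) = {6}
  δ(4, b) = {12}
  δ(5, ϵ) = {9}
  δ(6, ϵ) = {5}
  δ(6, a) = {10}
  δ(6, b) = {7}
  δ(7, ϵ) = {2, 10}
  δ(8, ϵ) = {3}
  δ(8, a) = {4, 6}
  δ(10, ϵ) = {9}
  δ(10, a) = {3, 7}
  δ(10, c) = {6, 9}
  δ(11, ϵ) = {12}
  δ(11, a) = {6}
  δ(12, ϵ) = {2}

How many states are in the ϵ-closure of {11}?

Start with {11}.
From 11 via ϵ: add 12.
From 12 via ϵ: add 2.
From 2 via ϵ: add 4.
From 4 via ϵ: add 6.
From 6 via ϵ: add 5.
From 5 via ϵ: add 9.
ϵ-closure = {2, 4, 5, 6, 9, 11, 12}, which has 7 states.

7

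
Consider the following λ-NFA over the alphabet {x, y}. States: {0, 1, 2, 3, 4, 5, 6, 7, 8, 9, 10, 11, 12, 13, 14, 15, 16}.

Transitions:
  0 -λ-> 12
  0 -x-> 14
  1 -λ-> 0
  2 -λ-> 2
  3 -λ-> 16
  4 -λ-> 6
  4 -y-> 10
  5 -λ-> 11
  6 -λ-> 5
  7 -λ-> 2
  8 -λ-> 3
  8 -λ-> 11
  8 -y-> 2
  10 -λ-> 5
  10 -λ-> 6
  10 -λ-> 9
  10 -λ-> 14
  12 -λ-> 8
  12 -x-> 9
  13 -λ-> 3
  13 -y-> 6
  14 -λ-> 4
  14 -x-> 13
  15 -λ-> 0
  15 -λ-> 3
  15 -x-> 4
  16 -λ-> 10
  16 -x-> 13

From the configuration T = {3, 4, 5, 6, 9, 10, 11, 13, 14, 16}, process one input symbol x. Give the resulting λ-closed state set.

14 on x → {13}.
16 on x → {13}.
No x-transition from 3, 4, 5, 6, 9, 10, 11, 13.
Union after reading x: {13}.
Now take the λ-closure:
From 13 via λ: add 3.
From 3 via λ: add 16.
From 16 via λ: add 10.
From 10 via λ: add 5, 6, 9, 14.
From 5 via λ: add 11.
From 14 via λ: add 4.
No new states can be added; the closed set is {3, 4, 5, 6, 9, 10, 11, 13, 14, 16}.

{3, 4, 5, 6, 9, 10, 11, 13, 14, 16}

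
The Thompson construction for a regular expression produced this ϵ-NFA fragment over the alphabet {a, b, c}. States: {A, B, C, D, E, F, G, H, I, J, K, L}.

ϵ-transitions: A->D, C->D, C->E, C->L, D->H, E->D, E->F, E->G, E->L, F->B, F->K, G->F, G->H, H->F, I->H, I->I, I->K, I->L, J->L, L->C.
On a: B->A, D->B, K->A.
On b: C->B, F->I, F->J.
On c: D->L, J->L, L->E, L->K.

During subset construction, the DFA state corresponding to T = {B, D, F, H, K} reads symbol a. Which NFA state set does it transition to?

B on a → {A}.
D on a → {B}.
K on a → {A}.
No a-transition from F, H.
Union after reading a: {A, B}.
Now take the ϵ-closure:
From A via ϵ: add D.
From D via ϵ: add H.
From H via ϵ: add F.
From F via ϵ: add K.
No new states can be added; the closed set is {A, B, D, F, H, K}.

{A, B, D, F, H, K}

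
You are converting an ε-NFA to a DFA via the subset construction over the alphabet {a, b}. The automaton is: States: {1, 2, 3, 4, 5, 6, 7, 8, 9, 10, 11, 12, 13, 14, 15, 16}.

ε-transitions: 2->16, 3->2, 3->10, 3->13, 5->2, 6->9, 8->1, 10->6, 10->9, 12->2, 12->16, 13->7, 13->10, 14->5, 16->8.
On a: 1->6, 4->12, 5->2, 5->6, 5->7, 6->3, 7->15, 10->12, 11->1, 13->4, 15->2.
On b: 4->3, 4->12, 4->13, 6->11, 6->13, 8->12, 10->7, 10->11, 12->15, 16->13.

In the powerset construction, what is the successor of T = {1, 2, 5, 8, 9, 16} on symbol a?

{1, 2, 6, 7, 8, 9, 16}

1 on a → {6}.
5 on a → {2, 6, 7}.
No a-transition from 2, 8, 9, 16.
Union after reading a: {2, 6, 7}.
Now take the ε-closure:
From 2 via ε: add 16.
From 6 via ε: add 9.
From 16 via ε: add 8.
From 8 via ε: add 1.
No new states can be added; the closed set is {1, 2, 6, 7, 8, 9, 16}.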